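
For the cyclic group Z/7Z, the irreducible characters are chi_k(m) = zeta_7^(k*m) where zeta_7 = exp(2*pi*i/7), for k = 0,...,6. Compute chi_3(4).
chi_3(4) = zeta_7^12 = exp(-4*I*pi/7)

Justification: chi_3(4) = zeta_7^(3*4) = zeta_7^12. Since zeta_7^7 = 1, this equals zeta_7^5 = exp(2*pi*i*5/7) = exp(-4*I*pi/7).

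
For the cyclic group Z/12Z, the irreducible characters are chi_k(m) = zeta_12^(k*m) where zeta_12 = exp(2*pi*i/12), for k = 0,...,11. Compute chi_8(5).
chi_8(5) = zeta_12^40 = exp(2*I*pi/3)

Details: chi_8(5) = zeta_12^(8*5) = zeta_12^40. Since zeta_12^12 = 1, this equals zeta_12^4 = exp(2*pi*i*4/12) = exp(2*I*pi/3).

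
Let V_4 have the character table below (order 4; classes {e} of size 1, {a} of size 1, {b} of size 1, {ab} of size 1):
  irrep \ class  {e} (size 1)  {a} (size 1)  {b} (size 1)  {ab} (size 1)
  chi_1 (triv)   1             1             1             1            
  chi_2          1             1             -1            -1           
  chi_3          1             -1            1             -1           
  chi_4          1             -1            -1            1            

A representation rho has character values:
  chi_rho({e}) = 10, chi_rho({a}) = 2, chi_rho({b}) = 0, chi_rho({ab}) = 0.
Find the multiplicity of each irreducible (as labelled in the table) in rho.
Multiplicities: chi_1: 3, chi_2: 3, chi_3: 2, chi_4: 2.

Reasoning: Use <chi_rho, chi> = (1/|G|) sum_C |C| * chi_rho(C) * conj(chi(C)) with |G| = 4 for each irreducible chi in the table:
  <chi_rho, chi_1> = (1/4)[1*(10)*conj(1) + 1*(2)*conj(1) + 1*(0)*conj(1) + 1*(0)*conj(1)]
      = (1/4)[(10) + (2) + (0) + (0)] = 12/4 = 3
  <chi_rho, chi_2> = (1/4)[1*(10)*conj(1) + 1*(2)*conj(1) + 1*(0)*conj(-1) + 1*(0)*conj(-1)]
      = (1/4)[(10) + (2) + (0) + (0)] = 12/4 = 3
  <chi_rho, chi_3> = (1/4)[1*(10)*conj(1) + 1*(2)*conj(-1) + 1*(0)*conj(1) + 1*(0)*conj(-1)]
      = (1/4)[(10) + (-2) + (0) + (0)] = 8/4 = 2
  <chi_rho, chi_4> = (1/4)[1*(10)*conj(1) + 1*(2)*conj(-1) + 1*(0)*conj(-1) + 1*(0)*conj(1)]
      = (1/4)[(10) + (-2) + (0) + (0)] = 8/4 = 2
Dimension check: dim(rho) = sum (mult * dim) = 3*1 + 3*1 + 2*1 + 2*1 = 10 = chi_rho(e) = 10.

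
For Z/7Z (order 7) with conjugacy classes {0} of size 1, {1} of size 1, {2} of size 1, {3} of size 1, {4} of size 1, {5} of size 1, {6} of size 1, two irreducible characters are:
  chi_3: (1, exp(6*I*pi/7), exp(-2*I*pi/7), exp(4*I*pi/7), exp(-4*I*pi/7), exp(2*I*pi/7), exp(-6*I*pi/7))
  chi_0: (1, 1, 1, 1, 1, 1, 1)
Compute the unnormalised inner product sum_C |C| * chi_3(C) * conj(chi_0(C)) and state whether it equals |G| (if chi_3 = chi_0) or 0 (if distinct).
Sum = 0; so <chi_3, chi_0> = 0 (distinct irreducibles are orthogonal).

Details: Compute term by term over conjugacy classes (|C| * chi_3(C) * conj(chi_0(C))):
  1*(1)*conj(1) + 1*(exp(6*I*pi/7))*conj(1) + 1*(exp(-2*I*pi/7))*conj(1) + 1*(exp(4*I*pi/7))*conj(1) + 1*(exp(-4*I*pi/7))*conj(1) + 1*(exp(2*I*pi/7))*conj(1) + 1*(exp(-6*I*pi/7))*conj(1)
  = (1) + (exp(6*I*pi/7)) + (exp(-2*I*pi/7)) + (exp(4*I*pi/7)) + (exp(-4*I*pi/7)) + (exp(2*I*pi/7)) + (exp(-6*I*pi/7))
  = 0.
(Exp terms are combined using exp(i*s)*conj(exp(i*t)) = exp(i*(s-t)), and sums of them are collapsed using the identity that for every m > 1 the m distinct m-th roots of unity sum to 0, e.g. 1 + exp(2*I*pi/3) + exp(-2*I*pi/3) = 0.)
Dividing by |G| = 7 gives 0/7 = 0, matching the row-orthogonality relation <chi_3, chi_0> = [chi_3 = chi_0].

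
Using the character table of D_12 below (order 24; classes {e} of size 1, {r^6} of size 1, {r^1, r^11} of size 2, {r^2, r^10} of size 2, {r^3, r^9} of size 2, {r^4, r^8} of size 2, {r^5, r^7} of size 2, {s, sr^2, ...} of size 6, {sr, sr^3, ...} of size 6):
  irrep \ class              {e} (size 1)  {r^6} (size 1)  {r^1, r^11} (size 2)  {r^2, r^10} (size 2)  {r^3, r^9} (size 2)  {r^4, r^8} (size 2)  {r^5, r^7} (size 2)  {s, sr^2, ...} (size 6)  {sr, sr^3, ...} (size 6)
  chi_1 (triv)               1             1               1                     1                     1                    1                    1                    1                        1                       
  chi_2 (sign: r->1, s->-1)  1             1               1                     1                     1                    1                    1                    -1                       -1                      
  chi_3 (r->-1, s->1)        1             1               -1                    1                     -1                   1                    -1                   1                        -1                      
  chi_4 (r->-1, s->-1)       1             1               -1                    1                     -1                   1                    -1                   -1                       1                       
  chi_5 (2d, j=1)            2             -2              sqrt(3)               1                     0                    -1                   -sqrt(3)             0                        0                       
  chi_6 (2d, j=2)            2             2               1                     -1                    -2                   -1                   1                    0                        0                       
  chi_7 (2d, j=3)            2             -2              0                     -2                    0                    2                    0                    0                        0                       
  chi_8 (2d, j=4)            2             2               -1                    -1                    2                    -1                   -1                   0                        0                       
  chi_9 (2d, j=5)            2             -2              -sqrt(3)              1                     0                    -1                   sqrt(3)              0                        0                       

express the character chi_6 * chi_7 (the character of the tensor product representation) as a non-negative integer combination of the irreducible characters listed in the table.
chi_6 tensor chi_7 = chi_5 + chi_9 (all other irreducibles have multiplicity 0).

The character of a tensor product is the pointwise product (chi_6 * chi_7)(C) = chi_6(C) * chi_7(C):
  {e}: (2)*(2), {r^6}: (2)*(-2), {r^1, r^11}: (1)*(0), {r^2, r^10}: (-1)*(-2), {r^3, r^9}: (-2)*(0), {r^4, r^8}: (-1)*(2), {r^5, r^7}: (1)*(0), {s, sr^2, ...}: (0)*(0), {sr, sr^3, ...}: (0)*(0)
so (chi_6 * chi_7) takes values
  {e} -> 4, {r^6} -> -4, {r^1, r^11} -> 0, {r^2, r^10} -> 2, {r^3, r^9} -> 0, {r^4, r^8} -> -2, {r^5, r^7} -> 0, {s, sr^2, ...} -> 0, {sr, sr^3, ...} -> 0.
Now take the inner product of this character with each irreducible chi from the table, <chi_6*chi_7, chi> = (1/24) sum_C |C| (chi_6*chi_7)(C) conj(chi(C)):
  <chi_6*chi_7, chi_1> = (1/24)[1*(4)*conj(1) + 1*(-4)*conj(1) + 2*(0)*conj(1) + 2*(2)*conj(1) + 2*(0)*conj(1) + 2*(-2)*conj(1) + 2*(0)*conj(1) + 6*(0)*conj(1) + 6*(0)*conj(1)]
      = (1/24)[(4) + (-4) + (0) + (4) + (0) + (-4) + (0) + (0) + (0)] = 0/24 = 0
  <chi_6*chi_7, chi_2> = (1/24)[1*(4)*conj(1) + 1*(-4)*conj(1) + 2*(0)*conj(1) + 2*(2)*conj(1) + 2*(0)*conj(1) + 2*(-2)*conj(1) + 2*(0)*conj(1) + 6*(0)*conj(-1) + 6*(0)*conj(-1)]
      = (1/24)[(4) + (-4) + (0) + (4) + (0) + (-4) + (0) + (0) + (0)] = 0/24 = 0
  <chi_6*chi_7, chi_3> = (1/24)[1*(4)*conj(1) + 1*(-4)*conj(1) + 2*(0)*conj(-1) + 2*(2)*conj(1) + 2*(0)*conj(-1) + 2*(-2)*conj(1) + 2*(0)*conj(-1) + 6*(0)*conj(1) + 6*(0)*conj(-1)]
      = (1/24)[(4) + (-4) + (0) + (4) + (0) + (-4) + (0) + (0) + (0)] = 0/24 = 0
  <chi_6*chi_7, chi_4> = (1/24)[1*(4)*conj(1) + 1*(-4)*conj(1) + 2*(0)*conj(-1) + 2*(2)*conj(1) + 2*(0)*conj(-1) + 2*(-2)*conj(1) + 2*(0)*conj(-1) + 6*(0)*conj(-1) + 6*(0)*conj(1)]
      = (1/24)[(4) + (-4) + (0) + (4) + (0) + (-4) + (0) + (0) + (0)] = 0/24 = 0
  <chi_6*chi_7, chi_5> = (1/24)[1*(4)*conj(2) + 1*(-4)*conj(-2) + 2*(0)*conj(sqrt(3)) + 2*(2)*conj(1) + 2*(0)*conj(0) + 2*(-2)*conj(-1) + 2*(0)*conj(-sqrt(3)) + 6*(0)*conj(0) + 6*(0)*conj(0)]
      = (1/24)[(8) + (8) + (0) + (4) + (0) + (4) + (0) + (0) + (0)] = 24/24 = 1
  <chi_6*chi_7, chi_6> = (1/24)[1*(4)*conj(2) + 1*(-4)*conj(2) + 2*(0)*conj(1) + 2*(2)*conj(-1) + 2*(0)*conj(-2) + 2*(-2)*conj(-1) + 2*(0)*conj(1) + 6*(0)*conj(0) + 6*(0)*conj(0)]
      = (1/24)[(8) + (-8) + (0) + (-4) + (0) + (4) + (0) + (0) + (0)] = 0/24 = 0
  <chi_6*chi_7, chi_7> = (1/24)[1*(4)*conj(2) + 1*(-4)*conj(-2) + 2*(0)*conj(0) + 2*(2)*conj(-2) + 2*(0)*conj(0) + 2*(-2)*conj(2) + 2*(0)*conj(0) + 6*(0)*conj(0) + 6*(0)*conj(0)]
      = (1/24)[(8) + (8) + (0) + (-8) + (0) + (-8) + (0) + (0) + (0)] = 0/24 = 0
  <chi_6*chi_7, chi_8> = (1/24)[1*(4)*conj(2) + 1*(-4)*conj(2) + 2*(0)*conj(-1) + 2*(2)*conj(-1) + 2*(0)*conj(2) + 2*(-2)*conj(-1) + 2*(0)*conj(-1) + 6*(0)*conj(0) + 6*(0)*conj(0)]
      = (1/24)[(8) + (-8) + (0) + (-4) + (0) + (4) + (0) + (0) + (0)] = 0/24 = 0
  <chi_6*chi_7, chi_9> = (1/24)[1*(4)*conj(2) + 1*(-4)*conj(-2) + 2*(0)*conj(-sqrt(3)) + 2*(2)*conj(1) + 2*(0)*conj(0) + 2*(-2)*conj(-1) + 2*(0)*conj(sqrt(3)) + 6*(0)*conj(0) + 6*(0)*conj(0)]
      = (1/24)[(8) + (8) + (0) + (4) + (0) + (4) + (0) + (0) + (0)] = 24/24 = 1
Hence the multiplicities are chi_5: 1, chi_9: 1. Dimension check: dim(chi_6)*dim(chi_7) = 2*2 = 4 and sum (mult * dim) = 1*2 + 1*2 = 4.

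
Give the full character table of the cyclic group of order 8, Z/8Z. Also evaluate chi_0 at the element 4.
Character table of Z/8Z (irreps indexed chi_0,...,chi_7 with chi_k(m) = zeta_8^(k*m), zeta_8 = exp(2*pi*i/8)):
  irrep \ class  {0} (size 1)  {1} (size 1)    {2} (size 1)  {3} (size 1)    {4} (size 1)  {5} (size 1)    {6} (size 1)  {7} (size 1)  
  chi_0          1             1               1             1               1             1               1             1             
  chi_1          1             exp(I*pi/4)     I             exp(3*I*pi/4)   -1            exp(-3*I*pi/4)  -I            exp(-I*pi/4)  
  chi_2          1             I               -1            -I              1             I               -1            -I            
  chi_3          1             exp(3*I*pi/4)   -I            exp(I*pi/4)     -1            exp(-I*pi/4)    I             exp(-3*I*pi/4)
  chi_4          1             -1              1             -1              1             -1              1             -1            
  chi_5          1             exp(-3*I*pi/4)  I             exp(-I*pi/4)    -1            exp(I*pi/4)     -I            exp(3*I*pi/4) 
  chi_6          1             -I              -1            I               1             -I              -1            I             
  chi_7          1             exp(-I*pi/4)    -I            exp(-3*I*pi/4)  -1            exp(3*I*pi/4)   I             exp(I*pi/4)   

Spot check: chi_0(4) = zeta_8^(0*4) = zeta_8^0 = 1.

Working: Z/8Z is abelian, so all 8 irreducible complex representations are 1-dimensional. They are given by chi_k(m) = zeta_8^(k*m) for k = 0,...,7. Row orthogonality: sum_m chi_k(m) conj(chi_l(m)) = 8 * [k = l].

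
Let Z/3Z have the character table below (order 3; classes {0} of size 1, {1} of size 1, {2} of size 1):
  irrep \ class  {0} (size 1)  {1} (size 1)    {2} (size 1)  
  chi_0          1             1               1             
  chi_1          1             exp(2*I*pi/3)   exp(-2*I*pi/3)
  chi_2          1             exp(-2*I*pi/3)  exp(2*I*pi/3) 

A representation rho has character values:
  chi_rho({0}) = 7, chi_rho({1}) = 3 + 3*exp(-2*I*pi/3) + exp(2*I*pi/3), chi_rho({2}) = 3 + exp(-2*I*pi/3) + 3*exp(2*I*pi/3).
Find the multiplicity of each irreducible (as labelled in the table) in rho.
Multiplicities: chi_0: 3, chi_1: 1, chi_2: 3.

Solution. Use <chi_rho, chi> = (1/|G|) sum_C |C| * chi_rho(C) * conj(chi(C)) with |G| = 3 for each irreducible chi in the table:
  <chi_rho, chi_0> = (1/3)[1*(7)*conj(1) + 1*(3 + 3*exp(-2*I*pi/3) + exp(2*I*pi/3))*conj(1) + 1*(3 + exp(-2*I*pi/3) + 3*exp(2*I*pi/3))*conj(1)]
      = (1/3)[(7) + (3 + 3*exp(-2*I*pi/3) + exp(2*I*pi/3)) + (3 + exp(-2*I*pi/3) + 3*exp(2*I*pi/3))] = 9/3 = 3
  <chi_rho, chi_1> = (1/3)[1*(7)*conj(1) + 1*(3 + 3*exp(-2*I*pi/3) + exp(2*I*pi/3))*conj(exp(2*I*pi/3)) + 1*(3 + exp(-2*I*pi/3) + 3*exp(2*I*pi/3))*conj(exp(-2*I*pi/3))]
      = (1/3)[(7) + (-2) + (-2)] = 3/3 = 1
  <chi_rho, chi_2> = (1/3)[1*(7)*conj(1) + 1*(3 + 3*exp(-2*I*pi/3) + exp(2*I*pi/3))*conj(exp(-2*I*pi/3)) + 1*(3 + exp(-2*I*pi/3) + 3*exp(2*I*pi/3))*conj(exp(2*I*pi/3))]
      = (1/3)[(7) + (3 + exp(-2*I*pi/3) + 3*exp(2*I*pi/3)) + (3 + 3*exp(-2*I*pi/3) + exp(2*I*pi/3))] = 9/3 = 3
(Exp terms are combined using exp(i*s)*conj(exp(i*t)) = exp(i*(s-t)), and sums of them are collapsed using the identity that for every m > 1 the m distinct m-th roots of unity sum to 0, e.g. 1 + exp(2*I*pi/3) + exp(-2*I*pi/3) = 0.)
Dimension check: dim(rho) = sum (mult * dim) = 3*1 + 1*1 + 3*1 = 7 = chi_rho(e) = 7.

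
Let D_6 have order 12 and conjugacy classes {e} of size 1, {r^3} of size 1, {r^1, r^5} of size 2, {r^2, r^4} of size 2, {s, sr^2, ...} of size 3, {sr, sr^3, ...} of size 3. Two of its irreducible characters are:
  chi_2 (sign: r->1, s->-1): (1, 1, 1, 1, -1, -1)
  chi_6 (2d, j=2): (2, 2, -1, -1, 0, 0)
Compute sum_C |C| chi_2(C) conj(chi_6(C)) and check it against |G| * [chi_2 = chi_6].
Sum = 0; so <chi_2, chi_6> = 0 (distinct irreducibles are orthogonal).

Reasoning: Compute term by term over conjugacy classes (|C| * chi_2(C) * conj(chi_6(C))):
  1*(1)*conj(2) + 1*(1)*conj(2) + 2*(1)*conj(-1) + 2*(1)*conj(-1) + 3*(-1)*conj(0) + 3*(-1)*conj(0)
  = (2) + (2) + (-2) + (-2) + (0) + (0)
  = 0.
Dividing by |G| = 12 gives 0/12 = 0, matching the row-orthogonality relation <chi_2, chi_6> = [chi_2 = chi_6].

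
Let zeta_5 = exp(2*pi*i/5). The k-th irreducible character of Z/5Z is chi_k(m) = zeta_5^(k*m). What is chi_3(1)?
chi_3(1) = zeta_5^3 = exp(-4*I*pi/5)

Explanation: chi_3(1) = zeta_5^(3*1) = zeta_5^3. Since zeta_5^5 = 1, this equals zeta_5^3 = exp(2*pi*i*3/5) = exp(-4*I*pi/5).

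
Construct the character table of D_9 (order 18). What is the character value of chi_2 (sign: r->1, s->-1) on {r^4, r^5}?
Conjugacy classes: {e} of size 1, {r^1, r^8} of size 2, {r^2, r^7} of size 2, {r^3, r^6} of size 2, {r^4, r^5} of size 2, {s, sr, ..., sr^8} of size 9.
Character table:
  irrep \ class              {e} (size 1)  {r^1, r^8} (size 2)  {r^2, r^7} (size 2)  {r^3, r^6} (size 2)  {r^4, r^5} (size 2)  {s, sr, ..., sr^8} (size 9)
  chi_1 (triv)               1             1                    1                    1                    1                    1                          
  chi_2 (sign: r->1, s->-1)  1             1                    1                    1                    1                    -1                         
  chi_3 (2d, j=1)            2             2*cos(2*pi/9)        2*cos(4*pi/9)        -1                   -2*cos(pi/9)         0                          
  chi_4 (2d, j=2)            2             2*cos(4*pi/9)        -2*cos(pi/9)         -1                   2*cos(2*pi/9)        0                          
  chi_5 (2d, j=3)            2             -1                   -1                   2                    -1                   0                          
  chi_6 (2d, j=4)            2             -2*cos(pi/9)         2*cos(2*pi/9)        -1                   2*cos(4*pi/9)        0                          

Spot check: chi_2 (sign: r->1, s->-1) on {r^4, r^5} = 1.

Explanation: D_9 has order 2*9 = 18 with 6 conjugacy classes, hence 6 irreducibles. Sum of squared dims 1 + 1 + 4 + 4 + 4 + 4 = 18 = |G|. Linear characters come from the abelianisation; the 2-dimensional irreps have character r^k -> 2*cos(2*pi*j*k/9), reflections -> 0.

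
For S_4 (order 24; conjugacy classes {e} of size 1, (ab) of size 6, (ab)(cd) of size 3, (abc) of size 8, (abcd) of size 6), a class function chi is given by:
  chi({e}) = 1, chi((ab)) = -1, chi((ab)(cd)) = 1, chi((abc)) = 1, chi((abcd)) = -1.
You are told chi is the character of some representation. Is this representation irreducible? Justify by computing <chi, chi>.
Irreducible: <chi, chi> = 1.

Details: <chi, chi> = (1/|G|) sum_C |C| * |chi(C)|^2 = (1/24)[1*|1|^2 + 6*|-1|^2 + 3*|1|^2 + 8*|1|^2 + 6*|-1|^2]
  = (1/24)[(1) + (6) + (3) + (8) + (6)] = 24/24 = 1.
A character is irreducible iff <chi, chi> = 1, so this representation is irreducible.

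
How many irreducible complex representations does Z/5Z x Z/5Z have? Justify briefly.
25

Reasoning: The number of irreducible complex representations of a finite group equals its number of conjugacy classes. Z/5Z x Z/5Z is abelian of order 25, so every element is its own conjugacy class: 25 classes, so Z/5Z x Z/5Z (order 25) has exactly 25 irreducible complex representations.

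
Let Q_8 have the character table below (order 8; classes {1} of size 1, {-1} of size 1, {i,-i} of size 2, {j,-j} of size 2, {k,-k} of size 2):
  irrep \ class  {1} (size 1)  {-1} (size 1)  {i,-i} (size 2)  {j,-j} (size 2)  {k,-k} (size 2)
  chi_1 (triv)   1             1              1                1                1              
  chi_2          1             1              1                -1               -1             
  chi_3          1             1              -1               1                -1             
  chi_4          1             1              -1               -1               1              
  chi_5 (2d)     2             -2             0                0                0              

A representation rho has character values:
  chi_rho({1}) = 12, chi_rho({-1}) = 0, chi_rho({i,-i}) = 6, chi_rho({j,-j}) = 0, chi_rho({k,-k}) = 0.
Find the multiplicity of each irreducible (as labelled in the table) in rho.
Multiplicities: chi_1: 3, chi_2: 3, chi_3: 0, chi_4: 0, chi_5: 3.

Argument: Use <chi_rho, chi> = (1/|G|) sum_C |C| * chi_rho(C) * conj(chi(C)) with |G| = 8 for each irreducible chi in the table:
  <chi_rho, chi_1> = (1/8)[1*(12)*conj(1) + 1*(0)*conj(1) + 2*(6)*conj(1) + 2*(0)*conj(1) + 2*(0)*conj(1)]
      = (1/8)[(12) + (0) + (12) + (0) + (0)] = 24/8 = 3
  <chi_rho, chi_2> = (1/8)[1*(12)*conj(1) + 1*(0)*conj(1) + 2*(6)*conj(1) + 2*(0)*conj(-1) + 2*(0)*conj(-1)]
      = (1/8)[(12) + (0) + (12) + (0) + (0)] = 24/8 = 3
  <chi_rho, chi_3> = (1/8)[1*(12)*conj(1) + 1*(0)*conj(1) + 2*(6)*conj(-1) + 2*(0)*conj(1) + 2*(0)*conj(-1)]
      = (1/8)[(12) + (0) + (-12) + (0) + (0)] = 0/8 = 0
  <chi_rho, chi_4> = (1/8)[1*(12)*conj(1) + 1*(0)*conj(1) + 2*(6)*conj(-1) + 2*(0)*conj(-1) + 2*(0)*conj(1)]
      = (1/8)[(12) + (0) + (-12) + (0) + (0)] = 0/8 = 0
  <chi_rho, chi_5> = (1/8)[1*(12)*conj(2) + 1*(0)*conj(-2) + 2*(6)*conj(0) + 2*(0)*conj(0) + 2*(0)*conj(0)]
      = (1/8)[(24) + (0) + (0) + (0) + (0)] = 24/8 = 3
Dimension check: dim(rho) = sum (mult * dim) = 3*1 + 3*1 + 0*1 + 0*1 + 3*2 = 12 = chi_rho(e) = 12.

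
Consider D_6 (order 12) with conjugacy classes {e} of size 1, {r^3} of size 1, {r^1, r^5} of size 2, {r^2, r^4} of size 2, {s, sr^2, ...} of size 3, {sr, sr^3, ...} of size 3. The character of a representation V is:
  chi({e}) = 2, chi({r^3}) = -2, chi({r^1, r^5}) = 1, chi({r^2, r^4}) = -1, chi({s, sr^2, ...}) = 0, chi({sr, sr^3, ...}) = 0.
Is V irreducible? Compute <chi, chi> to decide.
Irreducible: <chi, chi> = 1.

Argument: <chi, chi> = (1/|G|) sum_C |C| * |chi(C)|^2 = (1/12)[1*|2|^2 + 1*|-2|^2 + 2*|1|^2 + 2*|-1|^2 + 3*|0|^2 + 3*|0|^2]
  = (1/12)[(4) + (4) + (2) + (2) + (0) + (0)] = 12/12 = 1.
A character is irreducible iff <chi, chi> = 1, so this representation is irreducible.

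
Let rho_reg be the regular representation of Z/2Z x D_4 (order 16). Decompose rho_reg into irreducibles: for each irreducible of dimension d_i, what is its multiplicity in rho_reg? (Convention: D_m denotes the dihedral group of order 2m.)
Each irreducible V_i of dimension d_i appears with multiplicity d_i, i.e. rho_reg = (direct sum over all irreducibles V_i) d_i V_i. The irreducible dimensions for Z/2Z x D_4 are 1, 1, 1, 1, 1, 1, 1, 1, 2, 2: 8 irreducibles of dimension 1, each with multiplicity 1; 2 irreducibles of dimension 2, each with multiplicity 2. Total dimension 8*1*1 + 2*2*2 = 16 = |G|.

Why: General theorem: in the regular representation of a finite group G, each irreducible appears with multiplicity equal to its dimension. Check: dim(rho_reg) = sum d_i^2 = 1 + 1 + 1 + 1 + 1 + 1 + 1 + 1 + 4 + 4 = 16 = |G|.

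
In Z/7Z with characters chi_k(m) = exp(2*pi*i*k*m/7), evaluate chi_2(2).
chi_2(2) = zeta_7^4 = exp(-6*I*pi/7)

Working: chi_2(2) = zeta_7^(2*2) = zeta_7^4. Since zeta_7^7 = 1, this equals zeta_7^4 = exp(2*pi*i*4/7) = exp(-6*I*pi/7).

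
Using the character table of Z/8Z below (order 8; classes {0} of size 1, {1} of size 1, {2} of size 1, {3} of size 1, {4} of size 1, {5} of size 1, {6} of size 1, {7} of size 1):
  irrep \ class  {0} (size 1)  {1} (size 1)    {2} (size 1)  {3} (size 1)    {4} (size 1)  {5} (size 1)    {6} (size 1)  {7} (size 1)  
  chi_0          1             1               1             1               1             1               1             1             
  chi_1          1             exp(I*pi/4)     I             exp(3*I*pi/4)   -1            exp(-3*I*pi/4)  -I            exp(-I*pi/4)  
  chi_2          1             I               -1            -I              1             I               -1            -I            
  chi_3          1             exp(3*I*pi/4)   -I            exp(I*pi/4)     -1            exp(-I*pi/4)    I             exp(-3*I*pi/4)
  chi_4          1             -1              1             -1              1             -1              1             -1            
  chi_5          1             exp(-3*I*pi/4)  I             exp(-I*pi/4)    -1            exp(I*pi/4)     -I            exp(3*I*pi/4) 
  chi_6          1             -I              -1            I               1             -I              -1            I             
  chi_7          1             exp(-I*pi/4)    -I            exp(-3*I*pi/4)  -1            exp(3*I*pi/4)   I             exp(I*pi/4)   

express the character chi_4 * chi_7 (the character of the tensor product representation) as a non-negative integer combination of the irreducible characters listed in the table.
chi_4 tensor chi_7 = chi_3 (all other irreducibles have multiplicity 0).

Justification: The character of a tensor product is the pointwise product (chi_4 * chi_7)(C) = chi_4(C) * chi_7(C):
  {0}: (1)*(1), {1}: (-1)*(exp(-I*pi/4)), {2}: (1)*(-I), {3}: (-1)*(exp(-3*I*pi/4)), {4}: (1)*(-1), {5}: (-1)*(exp(3*I*pi/4)), {6}: (1)*(I), {7}: (-1)*(exp(I*pi/4))
so (chi_4 * chi_7) takes values
  {0} -> 1, {1} -> -exp(-I*pi/4), {2} -> -I, {3} -> -exp(-3*I*pi/4), {4} -> -1, {5} -> -exp(3*I*pi/4), {6} -> I, {7} -> -exp(I*pi/4).
Now take the inner product of this character with each irreducible chi from the table, <chi_4*chi_7, chi> = (1/8) sum_C |C| (chi_4*chi_7)(C) conj(chi(C)):
  <chi_4*chi_7, chi_0> = (1/8)[1*(1)*conj(1) + 1*(-exp(-I*pi/4))*conj(1) + 1*(-I)*conj(1) + 1*(-exp(-3*I*pi/4))*conj(1) + 1*(-1)*conj(1) + 1*(-exp(3*I*pi/4))*conj(1) + 1*(I)*conj(1) + 1*(-exp(I*pi/4))*conj(1)]
      = (1/8)[(1) + (-exp(-I*pi/4)) + (-I) + (-exp(-3*I*pi/4)) + (-1) + (-exp(3*I*pi/4)) + (I) + (-exp(I*pi/4))] = 0/8 = 0
  <chi_4*chi_7, chi_1> = (1/8)[1*(1)*conj(1) + 1*(-exp(-I*pi/4))*conj(exp(I*pi/4)) + 1*(-I)*conj(I) + 1*(-exp(-3*I*pi/4))*conj(exp(3*I*pi/4)) + 1*(-1)*conj(-1) + 1*(-exp(3*I*pi/4))*conj(exp(-3*I*pi/4)) + 1*(I)*conj(-I) + 1*(-exp(I*pi/4))*conj(exp(-I*pi/4))]
      = (1/8)[(1) + (I) + (-1) + (-I) + (1) + (I) + (-1) + (-I)] = 0/8 = 0
  <chi_4*chi_7, chi_2> = (1/8)[1*(1)*conj(1) + 1*(-exp(-I*pi/4))*conj(I) + 1*(-I)*conj(-1) + 1*(-exp(-3*I*pi/4))*conj(-I) + 1*(-1)*conj(1) + 1*(-exp(3*I*pi/4))*conj(I) + 1*(I)*conj(-1) + 1*(-exp(I*pi/4))*conj(-I)]
      = (1/8)[(1) + (exp(I*pi/4)) + (I) + (-exp(-I*pi/4)) + (-1) + (exp(-3*I*pi/4)) + (-I) + (-exp(3*I*pi/4))] = 0/8 = 0
  <chi_4*chi_7, chi_3> = (1/8)[1*(1)*conj(1) + 1*(-exp(-I*pi/4))*conj(exp(3*I*pi/4)) + 1*(-I)*conj(-I) + 1*(-exp(-3*I*pi/4))*conj(exp(I*pi/4)) + 1*(-1)*conj(-1) + 1*(-exp(3*I*pi/4))*conj(exp(-I*pi/4)) + 1*(I)*conj(I) + 1*(-exp(I*pi/4))*conj(exp(-3*I*pi/4))]
      = (1/8)[(1) + (1) + (1) + (1) + (1) + (1) + (1) + (1)] = 8/8 = 1
  <chi_4*chi_7, chi_4> = (1/8)[1*(1)*conj(1) + 1*(-exp(-I*pi/4))*conj(-1) + 1*(-I)*conj(1) + 1*(-exp(-3*I*pi/4))*conj(-1) + 1*(-1)*conj(1) + 1*(-exp(3*I*pi/4))*conj(-1) + 1*(I)*conj(1) + 1*(-exp(I*pi/4))*conj(-1)]
      = (1/8)[(1) + (exp(-I*pi/4)) + (-I) + (exp(-3*I*pi/4)) + (-1) + (exp(3*I*pi/4)) + (I) + (exp(I*pi/4))] = 0/8 = 0
  <chi_4*chi_7, chi_5> = (1/8)[1*(1)*conj(1) + 1*(-exp(-I*pi/4))*conj(exp(-3*I*pi/4)) + 1*(-I)*conj(I) + 1*(-exp(-3*I*pi/4))*conj(exp(-I*pi/4)) + 1*(-1)*conj(-1) + 1*(-exp(3*I*pi/4))*conj(exp(I*pi/4)) + 1*(I)*conj(-I) + 1*(-exp(I*pi/4))*conj(exp(3*I*pi/4))]
      = (1/8)[(1) + (-I) + (-1) + (I) + (1) + (-I) + (-1) + (I)] = 0/8 = 0
  <chi_4*chi_7, chi_6> = (1/8)[1*(1)*conj(1) + 1*(-exp(-I*pi/4))*conj(-I) + 1*(-I)*conj(-1) + 1*(-exp(-3*I*pi/4))*conj(I) + 1*(-1)*conj(1) + 1*(-exp(3*I*pi/4))*conj(-I) + 1*(I)*conj(-1) + 1*(-exp(I*pi/4))*conj(I)]
      = (1/8)[(1) + (-exp(I*pi/4)) + (I) + (exp(-I*pi/4)) + (-1) + (-exp(-3*I*pi/4)) + (-I) + (exp(3*I*pi/4))] = 0/8 = 0
  <chi_4*chi_7, chi_7> = (1/8)[1*(1)*conj(1) + 1*(-exp(-I*pi/4))*conj(exp(-I*pi/4)) + 1*(-I)*conj(-I) + 1*(-exp(-3*I*pi/4))*conj(exp(-3*I*pi/4)) + 1*(-1)*conj(-1) + 1*(-exp(3*I*pi/4))*conj(exp(3*I*pi/4)) + 1*(I)*conj(I) + 1*(-exp(I*pi/4))*conj(exp(I*pi/4))]
      = (1/8)[(1) + (-1) + (1) + (-1) + (1) + (-1) + (1) + (-1)] = 0/8 = 0
(Exp terms are combined using exp(i*s)*conj(exp(i*t)) = exp(i*(s-t)), and sums of them are collapsed using the identity that for every m > 1 the m distinct m-th roots of unity sum to 0, e.g. 1 + exp(2*I*pi/3) + exp(-2*I*pi/3) = 0.)
Hence the multiplicities are chi_3: 1. Dimension check: dim(chi_4)*dim(chi_7) = 1*1 = 1 and sum (mult * dim) = 1*1 = 1.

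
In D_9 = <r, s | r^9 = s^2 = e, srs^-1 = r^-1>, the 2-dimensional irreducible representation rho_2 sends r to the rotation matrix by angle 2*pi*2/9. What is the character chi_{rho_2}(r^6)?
chi_{rho_2}(r^6) = 2*cos(2*pi*2*6/9) = -1

Explanation: rho_2(r^6) is rotation by angle 2*pi*2*6/9, whose trace is 2*cos(2*pi*2*6/9) = -1.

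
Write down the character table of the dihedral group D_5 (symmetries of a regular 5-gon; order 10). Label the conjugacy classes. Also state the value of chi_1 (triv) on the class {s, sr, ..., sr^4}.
Conjugacy classes: {e} of size 1, {r^1, r^4} of size 2, {r^2, r^3} of size 2, {s, sr, ..., sr^4} of size 5.
Character table:
  irrep \ class              {e} (size 1)  {r^1, r^4} (size 2)  {r^2, r^3} (size 2)  {s, sr, ..., sr^4} (size 5)
  chi_1 (triv)               1             1                    1                    1                          
  chi_2 (sign: r->1, s->-1)  1             1                    1                    -1                         
  chi_3 (2d, j=1)            2             -1/2 + sqrt(5)/2     -sqrt(5)/2 - 1/2     0                          
  chi_4 (2d, j=2)            2             -sqrt(5)/2 - 1/2     -1/2 + sqrt(5)/2     0                          

Spot check: chi_1 (triv) on {s, sr, ..., sr^4} = 1.

Reasoning: D_5 has order 2*5 = 10 with 4 conjugacy classes, hence 4 irreducibles. Sum of squared dims 1 + 1 + 4 + 4 = 10 = |G|. Linear characters come from the abelianisation; the 2-dimensional irreps have character r^k -> 2*cos(2*pi*j*k/5), reflections -> 0.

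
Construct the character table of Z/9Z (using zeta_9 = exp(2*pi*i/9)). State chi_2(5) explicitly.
Character table of Z/9Z (irreps indexed chi_0,...,chi_8 with chi_k(m) = zeta_9^(k*m), zeta_9 = exp(2*pi*i/9)):
  irrep \ class  {0} (size 1)  {1} (size 1)    {2} (size 1)    {3} (size 1)    {4} (size 1)    {5} (size 1)    {6} (size 1)    {7} (size 1)    {8} (size 1)  
  chi_0          1             1               1               1               1               1               1               1               1             
  chi_1          1             exp(2*I*pi/9)   exp(4*I*pi/9)   exp(2*I*pi/3)   exp(8*I*pi/9)   exp(-8*I*pi/9)  exp(-2*I*pi/3)  exp(-4*I*pi/9)  exp(-2*I*pi/9)
  chi_2          1             exp(4*I*pi/9)   exp(8*I*pi/9)   exp(-2*I*pi/3)  exp(-2*I*pi/9)  exp(2*I*pi/9)   exp(2*I*pi/3)   exp(-8*I*pi/9)  exp(-4*I*pi/9)
  chi_3          1             exp(2*I*pi/3)   exp(-2*I*pi/3)  1               exp(2*I*pi/3)   exp(-2*I*pi/3)  1               exp(2*I*pi/3)   exp(-2*I*pi/3)
  chi_4          1             exp(8*I*pi/9)   exp(-2*I*pi/9)  exp(2*I*pi/3)   exp(-4*I*pi/9)  exp(4*I*pi/9)   exp(-2*I*pi/3)  exp(2*I*pi/9)   exp(-8*I*pi/9)
  chi_5          1             exp(-8*I*pi/9)  exp(2*I*pi/9)   exp(-2*I*pi/3)  exp(4*I*pi/9)   exp(-4*I*pi/9)  exp(2*I*pi/3)   exp(-2*I*pi/9)  exp(8*I*pi/9) 
  chi_6          1             exp(-2*I*pi/3)  exp(2*I*pi/3)   1               exp(-2*I*pi/3)  exp(2*I*pi/3)   1               exp(-2*I*pi/3)  exp(2*I*pi/3) 
  chi_7          1             exp(-4*I*pi/9)  exp(-8*I*pi/9)  exp(2*I*pi/3)   exp(2*I*pi/9)   exp(-2*I*pi/9)  exp(-2*I*pi/3)  exp(8*I*pi/9)   exp(4*I*pi/9) 
  chi_8          1             exp(-2*I*pi/9)  exp(-4*I*pi/9)  exp(-2*I*pi/3)  exp(-8*I*pi/9)  exp(8*I*pi/9)   exp(2*I*pi/3)   exp(4*I*pi/9)   exp(2*I*pi/9) 

Spot check: chi_2(5) = zeta_9^(2*5) = zeta_9^10 = exp(2*I*pi/9).

Proof sketch: Z/9Z is abelian, so all 9 irreducible complex representations are 1-dimensional. They are given by chi_k(m) = zeta_9^(k*m) for k = 0,...,8. Row orthogonality: sum_m chi_k(m) conj(chi_l(m)) = 9 * [k = l].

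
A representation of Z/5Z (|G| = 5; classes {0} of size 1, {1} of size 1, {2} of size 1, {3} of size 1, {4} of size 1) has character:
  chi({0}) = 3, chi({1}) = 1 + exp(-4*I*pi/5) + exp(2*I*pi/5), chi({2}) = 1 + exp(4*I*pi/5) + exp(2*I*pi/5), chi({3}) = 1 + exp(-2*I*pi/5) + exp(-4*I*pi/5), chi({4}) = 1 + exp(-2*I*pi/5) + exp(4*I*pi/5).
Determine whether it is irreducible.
Not irreducible (reducible): <chi, chi> = 3 > 1.

<chi, chi> = (1/|G|) sum_C |C| * |chi(C)|^2 = (1/5)[1*|3|^2 + 1*|1 + exp(-4*I*pi/5) + exp(2*I*pi/5)|^2 + 1*|1 + exp(4*I*pi/5) + exp(2*I*pi/5)|^2 + 1*|1 + exp(-2*I*pi/5) + exp(-4*I*pi/5)|^2 + 1*|1 + exp(-2*I*pi/5) + exp(4*I*pi/5)|^2]
  = (1/5)[(9) + (3 + 2*exp(-4*I*pi/5) + exp(-2*I*pi/5) + exp(2*I*pi/5) + 2*exp(4*I*pi/5)) + (3 + 2*exp(-2*I*pi/5) + exp(-4*I*pi/5) + exp(4*I*pi/5) + 2*exp(2*I*pi/5)) + (3 + 2*exp(-2*I*pi/5) + exp(-4*I*pi/5) + exp(4*I*pi/5) + 2*exp(2*I*pi/5)) + (3 + 2*exp(-4*I*pi/5) + exp(-2*I*pi/5) + exp(2*I*pi/5) + 2*exp(4*I*pi/5))] = 15/5 = 3.
(Exp terms are combined using exp(i*s)*conj(exp(i*t)) = exp(i*(s-t)), and sums of them are collapsed using the identity that for every m > 1 the m distinct m-th roots of unity sum to 0, e.g. 1 + exp(2*I*pi/3) + exp(-2*I*pi/3) = 0.)
A character is irreducible iff <chi, chi> = 1, so this representation is reducible.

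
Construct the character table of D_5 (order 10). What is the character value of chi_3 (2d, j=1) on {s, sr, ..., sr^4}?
Conjugacy classes: {e} of size 1, {r^1, r^4} of size 2, {r^2, r^3} of size 2, {s, sr, ..., sr^4} of size 5.
Character table:
  irrep \ class              {e} (size 1)  {r^1, r^4} (size 2)  {r^2, r^3} (size 2)  {s, sr, ..., sr^4} (size 5)
  chi_1 (triv)               1             1                    1                    1                          
  chi_2 (sign: r->1, s->-1)  1             1                    1                    -1                         
  chi_3 (2d, j=1)            2             -1/2 + sqrt(5)/2     -sqrt(5)/2 - 1/2     0                          
  chi_4 (2d, j=2)            2             -sqrt(5)/2 - 1/2     -1/2 + sqrt(5)/2     0                          

Spot check: chi_3 (2d, j=1) on {s, sr, ..., sr^4} = 0.

Justification: D_5 has order 2*5 = 10 with 4 conjugacy classes, hence 4 irreducibles. Sum of squared dims 1 + 1 + 4 + 4 = 10 = |G|. Linear characters come from the abelianisation; the 2-dimensional irreps have character r^k -> 2*cos(2*pi*j*k/5), reflections -> 0.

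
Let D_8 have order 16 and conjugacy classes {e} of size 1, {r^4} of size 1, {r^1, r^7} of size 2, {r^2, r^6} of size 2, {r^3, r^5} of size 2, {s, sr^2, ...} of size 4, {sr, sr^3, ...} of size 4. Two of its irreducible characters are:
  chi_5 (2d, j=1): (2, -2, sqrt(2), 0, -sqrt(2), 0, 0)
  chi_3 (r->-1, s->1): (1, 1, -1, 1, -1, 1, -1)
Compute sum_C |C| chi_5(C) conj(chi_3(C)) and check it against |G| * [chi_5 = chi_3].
Sum = 0; so <chi_5, chi_3> = 0 (distinct irreducibles are orthogonal).

Derivation: Compute term by term over conjugacy classes (|C| * chi_5(C) * conj(chi_3(C))):
  1*(2)*conj(1) + 1*(-2)*conj(1) + 2*(sqrt(2))*conj(-1) + 2*(0)*conj(1) + 2*(-sqrt(2))*conj(-1) + 4*(0)*conj(1) + 4*(0)*conj(-1)
  = (2) + (-2) + (-2*sqrt(2)) + (0) + (2*sqrt(2)) + (0) + (0)
  = 0.
Dividing by |G| = 16 gives 0/16 = 0, matching the row-orthogonality relation <chi_5, chi_3> = [chi_5 = chi_3].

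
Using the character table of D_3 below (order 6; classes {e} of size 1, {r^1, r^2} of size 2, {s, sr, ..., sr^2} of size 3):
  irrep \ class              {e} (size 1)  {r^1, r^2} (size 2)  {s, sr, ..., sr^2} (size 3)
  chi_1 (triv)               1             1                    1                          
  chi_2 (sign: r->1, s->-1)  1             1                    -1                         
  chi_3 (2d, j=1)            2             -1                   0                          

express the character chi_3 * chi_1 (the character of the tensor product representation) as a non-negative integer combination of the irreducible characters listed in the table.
chi_3 tensor chi_1 = chi_3 (all other irreducibles have multiplicity 0).

Explanation: The character of a tensor product is the pointwise product (chi_3 * chi_1)(C) = chi_3(C) * chi_1(C):
  {e}: (2)*(1), {r^1, r^2}: (-1)*(1), {s, sr, ..., sr^2}: (0)*(1)
so (chi_3 * chi_1) takes values
  {e} -> 2, {r^1, r^2} -> -1, {s, sr, ..., sr^2} -> 0.
Now take the inner product of this character with each irreducible chi from the table, <chi_3*chi_1, chi> = (1/6) sum_C |C| (chi_3*chi_1)(C) conj(chi(C)):
  <chi_3*chi_1, chi_1> = (1/6)[1*(2)*conj(1) + 2*(-1)*conj(1) + 3*(0)*conj(1)]
      = (1/6)[(2) + (-2) + (0)] = 0/6 = 0
  <chi_3*chi_1, chi_2> = (1/6)[1*(2)*conj(1) + 2*(-1)*conj(1) + 3*(0)*conj(-1)]
      = (1/6)[(2) + (-2) + (0)] = 0/6 = 0
  <chi_3*chi_1, chi_3> = (1/6)[1*(2)*conj(2) + 2*(-1)*conj(-1) + 3*(0)*conj(0)]
      = (1/6)[(4) + (2) + (0)] = 6/6 = 1
Hence the multiplicities are chi_3: 1. Dimension check: dim(chi_3)*dim(chi_1) = 2*1 = 2 and sum (mult * dim) = 1*2 = 2.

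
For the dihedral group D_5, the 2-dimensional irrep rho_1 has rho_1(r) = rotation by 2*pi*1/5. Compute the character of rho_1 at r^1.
chi_{rho_1}(r^1) = 2*cos(2*pi*1*1/5) = -1/2 + sqrt(5)/2

Reasoning: rho_1(r^1) is rotation by angle 2*pi*1*1/5, whose trace is 2*cos(2*pi*1*1/5) = -1/2 + sqrt(5)/2.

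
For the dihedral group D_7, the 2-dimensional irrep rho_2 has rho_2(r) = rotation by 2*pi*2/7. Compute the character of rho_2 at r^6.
chi_{rho_2}(r^6) = 2*cos(2*pi*2*6/7) = -2*cos(3*pi/7)

Explanation: rho_2(r^6) is rotation by angle 2*pi*2*6/7, whose trace is 2*cos(2*pi*2*6/7) = -2*cos(3*pi/7).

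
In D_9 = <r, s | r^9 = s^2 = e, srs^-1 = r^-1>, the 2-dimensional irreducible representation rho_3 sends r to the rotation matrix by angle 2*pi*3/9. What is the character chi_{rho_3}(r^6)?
chi_{rho_3}(r^6) = 2*cos(2*pi*3*6/9) = 2

Proof sketch: rho_3(r^6) is rotation by angle 2*pi*3*6/9, whose trace is 2*cos(2*pi*3*6/9) = 2.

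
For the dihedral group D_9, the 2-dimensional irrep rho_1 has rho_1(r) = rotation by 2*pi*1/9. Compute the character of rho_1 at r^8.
chi_{rho_1}(r^8) = 2*cos(2*pi*1*8/9) = 2*cos(2*pi/9)

Why: rho_1(r^8) is rotation by angle 2*pi*1*8/9, whose trace is 2*cos(2*pi*1*8/9) = 2*cos(2*pi/9).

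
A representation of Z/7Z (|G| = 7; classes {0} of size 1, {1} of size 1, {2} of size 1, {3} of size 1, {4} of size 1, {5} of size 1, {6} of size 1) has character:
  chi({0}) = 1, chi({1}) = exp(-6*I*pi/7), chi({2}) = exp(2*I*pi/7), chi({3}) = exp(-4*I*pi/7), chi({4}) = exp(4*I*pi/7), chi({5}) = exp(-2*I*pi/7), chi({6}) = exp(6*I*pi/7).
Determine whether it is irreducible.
Irreducible: <chi, chi> = 1.

Why: <chi, chi> = (1/|G|) sum_C |C| * |chi(C)|^2 = (1/7)[1*|1|^2 + 1*|exp(-6*I*pi/7)|^2 + 1*|exp(2*I*pi/7)|^2 + 1*|exp(-4*I*pi/7)|^2 + 1*|exp(4*I*pi/7)|^2 + 1*|exp(-2*I*pi/7)|^2 + 1*|exp(6*I*pi/7)|^2]
  = (1/7)[(1) + (1) + (1) + (1) + (1) + (1) + (1)] = 7/7 = 1.
(Exp terms are combined using exp(i*s)*conj(exp(i*t)) = exp(i*(s-t)), and sums of them are collapsed using the identity that for every m > 1 the m distinct m-th roots of unity sum to 0, e.g. 1 + exp(2*I*pi/3) + exp(-2*I*pi/3) = 0.)
A character is irreducible iff <chi, chi> = 1, so this representation is irreducible.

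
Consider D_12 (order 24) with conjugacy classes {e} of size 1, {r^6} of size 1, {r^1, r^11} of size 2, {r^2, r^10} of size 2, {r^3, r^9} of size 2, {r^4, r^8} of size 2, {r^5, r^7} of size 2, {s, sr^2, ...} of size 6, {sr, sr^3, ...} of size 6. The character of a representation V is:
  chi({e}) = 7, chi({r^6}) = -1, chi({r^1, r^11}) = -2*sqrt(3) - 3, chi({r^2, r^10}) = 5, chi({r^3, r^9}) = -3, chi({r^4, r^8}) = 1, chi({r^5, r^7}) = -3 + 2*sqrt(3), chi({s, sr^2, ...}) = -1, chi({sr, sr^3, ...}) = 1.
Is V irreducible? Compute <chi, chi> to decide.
Not irreducible (reducible): <chi, chi> = 9 > 1.

<chi, chi> = (1/|G|) sum_C |C| * |chi(C)|^2 = (1/24)[1*|7|^2 + 1*|-1|^2 + 2*|-2*sqrt(3) - 3|^2 + 2*|5|^2 + 2*|-3|^2 + 2*|1|^2 + 2*|-3 + 2*sqrt(3)|^2 + 6*|-1|^2 + 6*|1|^2]
  = (1/24)[(49) + (1) + (24*sqrt(3) + 42) + (50) + (18) + (2) + (42 - 24*sqrt(3)) + (6) + (6)] = 216/24 = 9.
A character is irreducible iff <chi, chi> = 1, so this representation is reducible.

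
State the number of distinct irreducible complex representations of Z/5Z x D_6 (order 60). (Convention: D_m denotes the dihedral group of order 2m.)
30

Argument: The number of irreducible complex representations of a finite group equals its number of conjugacy classes. For a direct product, #classes(G x H) = #classes(G) * #classes(H). Z/5Z has 5 classes (abelian), D_6 has 6 classes, so 5 * 6 = 30, so Z/5Z x D_6 (order 60) has exactly 30 irreducible complex representations.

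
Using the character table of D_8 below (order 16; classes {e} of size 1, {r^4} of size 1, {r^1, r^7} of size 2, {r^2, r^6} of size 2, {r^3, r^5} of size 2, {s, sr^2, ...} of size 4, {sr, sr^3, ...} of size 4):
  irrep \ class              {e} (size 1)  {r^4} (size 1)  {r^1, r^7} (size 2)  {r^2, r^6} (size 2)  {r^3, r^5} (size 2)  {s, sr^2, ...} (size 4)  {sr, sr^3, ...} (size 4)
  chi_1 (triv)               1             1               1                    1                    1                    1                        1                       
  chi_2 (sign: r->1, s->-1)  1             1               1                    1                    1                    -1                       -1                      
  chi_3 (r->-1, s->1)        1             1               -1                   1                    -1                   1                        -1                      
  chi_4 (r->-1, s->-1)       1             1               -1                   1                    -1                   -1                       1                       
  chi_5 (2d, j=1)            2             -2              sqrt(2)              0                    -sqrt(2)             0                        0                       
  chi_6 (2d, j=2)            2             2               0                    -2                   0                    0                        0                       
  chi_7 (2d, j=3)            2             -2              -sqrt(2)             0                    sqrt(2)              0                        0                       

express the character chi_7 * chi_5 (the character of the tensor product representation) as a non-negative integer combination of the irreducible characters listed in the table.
chi_7 tensor chi_5 = chi_3 + chi_4 + chi_6 (all other irreducibles have multiplicity 0).

Solution. The character of a tensor product is the pointwise product (chi_7 * chi_5)(C) = chi_7(C) * chi_5(C):
  {e}: (2)*(2), {r^4}: (-2)*(-2), {r^1, r^7}: (-sqrt(2))*(sqrt(2)), {r^2, r^6}: (0)*(0), {r^3, r^5}: (sqrt(2))*(-sqrt(2)), {s, sr^2, ...}: (0)*(0), {sr, sr^3, ...}: (0)*(0)
so (chi_7 * chi_5) takes values
  {e} -> 4, {r^4} -> 4, {r^1, r^7} -> -2, {r^2, r^6} -> 0, {r^3, r^5} -> -2, {s, sr^2, ...} -> 0, {sr, sr^3, ...} -> 0.
Now take the inner product of this character with each irreducible chi from the table, <chi_7*chi_5, chi> = (1/16) sum_C |C| (chi_7*chi_5)(C) conj(chi(C)):
  <chi_7*chi_5, chi_1> = (1/16)[1*(4)*conj(1) + 1*(4)*conj(1) + 2*(-2)*conj(1) + 2*(0)*conj(1) + 2*(-2)*conj(1) + 4*(0)*conj(1) + 4*(0)*conj(1)]
      = (1/16)[(4) + (4) + (-4) + (0) + (-4) + (0) + (0)] = 0/16 = 0
  <chi_7*chi_5, chi_2> = (1/16)[1*(4)*conj(1) + 1*(4)*conj(1) + 2*(-2)*conj(1) + 2*(0)*conj(1) + 2*(-2)*conj(1) + 4*(0)*conj(-1) + 4*(0)*conj(-1)]
      = (1/16)[(4) + (4) + (-4) + (0) + (-4) + (0) + (0)] = 0/16 = 0
  <chi_7*chi_5, chi_3> = (1/16)[1*(4)*conj(1) + 1*(4)*conj(1) + 2*(-2)*conj(-1) + 2*(0)*conj(1) + 2*(-2)*conj(-1) + 4*(0)*conj(1) + 4*(0)*conj(-1)]
      = (1/16)[(4) + (4) + (4) + (0) + (4) + (0) + (0)] = 16/16 = 1
  <chi_7*chi_5, chi_4> = (1/16)[1*(4)*conj(1) + 1*(4)*conj(1) + 2*(-2)*conj(-1) + 2*(0)*conj(1) + 2*(-2)*conj(-1) + 4*(0)*conj(-1) + 4*(0)*conj(1)]
      = (1/16)[(4) + (4) + (4) + (0) + (4) + (0) + (0)] = 16/16 = 1
  <chi_7*chi_5, chi_5> = (1/16)[1*(4)*conj(2) + 1*(4)*conj(-2) + 2*(-2)*conj(sqrt(2)) + 2*(0)*conj(0) + 2*(-2)*conj(-sqrt(2)) + 4*(0)*conj(0) + 4*(0)*conj(0)]
      = (1/16)[(8) + (-8) + (-4*sqrt(2)) + (0) + (4*sqrt(2)) + (0) + (0)] = 0/16 = 0
  <chi_7*chi_5, chi_6> = (1/16)[1*(4)*conj(2) + 1*(4)*conj(2) + 2*(-2)*conj(0) + 2*(0)*conj(-2) + 2*(-2)*conj(0) + 4*(0)*conj(0) + 4*(0)*conj(0)]
      = (1/16)[(8) + (8) + (0) + (0) + (0) + (0) + (0)] = 16/16 = 1
  <chi_7*chi_5, chi_7> = (1/16)[1*(4)*conj(2) + 1*(4)*conj(-2) + 2*(-2)*conj(-sqrt(2)) + 2*(0)*conj(0) + 2*(-2)*conj(sqrt(2)) + 4*(0)*conj(0) + 4*(0)*conj(0)]
      = (1/16)[(8) + (-8) + (4*sqrt(2)) + (0) + (-4*sqrt(2)) + (0) + (0)] = 0/16 = 0
Hence the multiplicities are chi_3: 1, chi_4: 1, chi_6: 1. Dimension check: dim(chi_7)*dim(chi_5) = 2*2 = 4 and sum (mult * dim) = 1*1 + 1*1 + 1*2 = 4.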